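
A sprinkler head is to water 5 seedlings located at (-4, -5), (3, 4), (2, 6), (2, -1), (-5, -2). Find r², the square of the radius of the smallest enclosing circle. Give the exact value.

39.25

The minimum enclosing circle of a finite set is fixed by two of the points (as a diameter) or three (as a circumcircle).
The farthest pair is (-4, -5)–(2, 6) with squared distance 157. The circle on this segment as diameter has centre (-1, 0.5) and r² = 157/4 = 39.25.
Check (3, 4): distance² to centre = 28.25 ≤ 39.25, so it lies inside.
All remaining points lie in this disk, and no smaller disk contains both endpoints, so this is the minimum enclosing circle.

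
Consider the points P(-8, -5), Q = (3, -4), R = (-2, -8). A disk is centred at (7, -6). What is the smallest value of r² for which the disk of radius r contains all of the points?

The required radius is the distance from (7, -6) to the farthest point.
Squared distances: 226, 20, 85.
Maximum is 226, attained at P.

226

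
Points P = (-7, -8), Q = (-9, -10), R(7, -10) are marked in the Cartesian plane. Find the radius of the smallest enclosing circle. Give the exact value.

8

Side lengths²: PQ² = 8, PR² = 200, QR² = 256.
Since QR² = 256 ≥ 200 + 8 = 208, the angle opposite QR is not acute, so the smallest enclosing circle has QR as diameter.
Centre = midpoint of QR = (-1, -10), r² = 256/4 = 64.
r = √64 = 8.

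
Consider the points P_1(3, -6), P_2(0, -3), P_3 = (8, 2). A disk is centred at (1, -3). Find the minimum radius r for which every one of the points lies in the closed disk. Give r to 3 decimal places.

The required radius is the distance from (1, -3) to the farthest point.
Squared distances: 13, 1, 74.
Maximum is 74, attained at P_3.
r = √74 ≈ 8.602.

8.602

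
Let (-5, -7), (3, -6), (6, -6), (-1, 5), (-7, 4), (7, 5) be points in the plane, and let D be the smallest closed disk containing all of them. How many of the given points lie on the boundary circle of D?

3

By Welzl's lemma the MEC is supported by two points (diametrically opposite) or three points (on a circumcircle).
The minimum enclosing circle is determined by three boundary points: (-5, -7), (-7, 4), (7, 5).
Their circumcentre is (9/26, -9/26) with r² = 24625/338.
The farthest remaining point (6, -6) is at distance² 21609/338 ≤ 24625/338.
The points at distance exactly r from the centre are (-5, -7), (-7, 4), (7, 5) — 3 points.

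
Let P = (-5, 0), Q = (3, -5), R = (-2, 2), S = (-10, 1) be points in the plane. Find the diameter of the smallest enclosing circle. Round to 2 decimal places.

By Welzl's lemma the MEC is supported by two points (diametrically opposite) or three points (on a circumcircle).
The farthest pair is Q–S with squared distance 205. The circle on this segment as diameter has centre (-3.5, -2) and r² = 205/4 = 51.25.
Check P: distance² to centre = 6.25 ≤ 51.25, so it lies inside.
All remaining points lie in this disk, and no smaller disk contains both endpoints, so this is the minimum enclosing circle.
Diameter = 2r = 2√(51.25) ≈ 14.32.

14.32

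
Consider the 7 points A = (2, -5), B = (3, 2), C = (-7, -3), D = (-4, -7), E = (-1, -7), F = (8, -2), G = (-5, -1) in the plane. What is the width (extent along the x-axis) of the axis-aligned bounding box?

15

max x = 8, min x = -7, so width = 15.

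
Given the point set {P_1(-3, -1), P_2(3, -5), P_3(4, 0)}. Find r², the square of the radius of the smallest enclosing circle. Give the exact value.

Side lengths²: P_1P_2² = 52, P_1P_3² = 50, P_2P_3² = 26.
Since P_1P_2² = 52 < 50 + 26 = 76, the triangle is acute, so the smallest enclosing circle is the circumcircle.
Circumcentre = (12/17, -33/17), r² = 4225/289.

4225/289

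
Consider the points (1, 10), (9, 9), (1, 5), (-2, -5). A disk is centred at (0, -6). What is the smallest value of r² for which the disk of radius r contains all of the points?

The required radius is the distance from (0, -6) to the farthest point.
Squared distances: 257, 306, 122, 5.
Maximum is 306, attained at (9, 9).

306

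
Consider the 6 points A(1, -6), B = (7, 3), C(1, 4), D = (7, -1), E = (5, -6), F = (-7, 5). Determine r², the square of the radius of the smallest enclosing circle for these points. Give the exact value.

The minimum enclosing circle of a finite set is fixed by two of the points (as a diameter) or three (as a circumcircle).
The minimum enclosing circle is determined by three boundary points: B, E, F.
Their circumcentre is (-15/26, -1/26) with r² = 22525/338.
The farthest remaining point D is at distance² 19717/338 ≤ 22525/338.

22525/338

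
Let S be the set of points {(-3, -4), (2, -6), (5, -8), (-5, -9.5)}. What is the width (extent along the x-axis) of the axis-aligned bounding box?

max x = 5, min x = -5, so width = 10.

10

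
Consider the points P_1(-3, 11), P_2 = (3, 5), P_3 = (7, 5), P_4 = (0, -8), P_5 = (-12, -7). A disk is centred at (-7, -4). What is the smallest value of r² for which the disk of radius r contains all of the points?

The required radius is the distance from (-7, -4) to the farthest point.
Squared distances: 241, 181, 277, 65, 34.
Maximum is 277, attained at P_3.

277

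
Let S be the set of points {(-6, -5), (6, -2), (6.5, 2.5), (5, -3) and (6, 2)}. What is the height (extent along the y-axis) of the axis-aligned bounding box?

max y = 2.5, min y = -5, so height = 7.5.

7.5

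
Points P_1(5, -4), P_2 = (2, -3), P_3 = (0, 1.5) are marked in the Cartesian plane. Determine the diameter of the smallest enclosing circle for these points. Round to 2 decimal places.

7.43

Side lengths²: P_1P_2² = 10, P_1P_3² = 55.25, P_2P_3² = 24.25.
Since P_1P_3² = 55.25 ≥ 24.25 + 10 = 34.25, the angle opposite P_1P_3 is not acute, so the smallest enclosing circle has P_1P_3 as diameter.
Centre = midpoint of P_1P_3 = (2.5, -1.25), r² = 55.25/4 = 13.8125.
Diameter = 2r = 2√(13.8125) ≈ 7.43.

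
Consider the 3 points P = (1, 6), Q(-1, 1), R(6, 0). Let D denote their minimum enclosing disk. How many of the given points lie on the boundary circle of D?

3

Side lengths²: PQ² = 29, PR² = 61, QR² = 50.
Since PR² = 61 < 50 + 29 = 79, the triangle is acute, so the smallest enclosing circle is the circumcircle.
Circumcentre = (205/74, 177/74), r² = 44225/2738.
The points at distance exactly r from the centre are P, Q, R — 3 points.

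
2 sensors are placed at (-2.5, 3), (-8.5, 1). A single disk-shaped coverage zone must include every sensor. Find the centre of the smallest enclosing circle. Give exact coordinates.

(-5.5, 2)

The smallest circle enclosing two points has them as diameter endpoints.
Centre = midpoint = (-5.5, 2); r² = |(-2.5, 3)−(-8.5, 1)|²/4 = 40/4 = 10.
Centre = (-5.5, 2).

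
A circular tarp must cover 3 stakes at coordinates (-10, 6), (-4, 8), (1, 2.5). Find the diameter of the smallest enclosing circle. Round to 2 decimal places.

Call the three points A, B, C in the order given.
Side lengths²: AB² = 40, AC² = 133.25, BC² = 55.25.
Since AC² = 133.25 ≥ 55.25 + 40 = 95.25, the angle opposite AC is not acute, so the smallest enclosing circle has AC as diameter.
Centre = midpoint of AC = (-4.5, 4.25), r² = 133.25/4 = 33.3125.
Diameter = 2r = 2√(33.3125) ≈ 11.54.

11.54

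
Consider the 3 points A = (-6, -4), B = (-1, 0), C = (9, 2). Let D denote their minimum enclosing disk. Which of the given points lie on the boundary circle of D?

A, C

Side lengths²: AB² = 41, AC² = 261, BC² = 104.
Since AC² = 261 ≥ 104 + 41 = 145, the angle opposite AC is not acute, so the smallest enclosing circle has AC as diameter.
Centre = midpoint of AC = (1.5, -1), r² = 261/4 = 65.25.
The points at distance exactly r from the centre are A, C — 2 points.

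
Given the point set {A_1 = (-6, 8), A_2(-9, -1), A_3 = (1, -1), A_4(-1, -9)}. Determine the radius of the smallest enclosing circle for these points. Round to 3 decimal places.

8.860

The farthest pair is A_1–A_4 with squared distance 314. The circle on this segment as diameter has centre (-3.5, -0.5) and r² = 314/4 = 78.5.
Check A_2: distance² to centre = 30.5 ≤ 78.5, so it lies inside.
All remaining points lie in this disk, and no smaller disk contains both endpoints, so this is the minimum enclosing circle.
r = √(78.5) ≈ 8.860.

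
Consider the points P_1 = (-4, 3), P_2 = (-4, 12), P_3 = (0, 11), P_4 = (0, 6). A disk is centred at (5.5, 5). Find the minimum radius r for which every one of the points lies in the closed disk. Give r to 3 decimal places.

11.800

The required radius is the distance from (5.5, 5) to the farthest point.
Squared distances: 94.25, 139.25, 66.25, 31.25.
Maximum is 139.25, attained at P_2.
r = √(139.25) ≈ 11.800.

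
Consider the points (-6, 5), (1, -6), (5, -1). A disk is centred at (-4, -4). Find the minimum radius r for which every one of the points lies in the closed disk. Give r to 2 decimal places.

The required radius is the distance from (-4, -4) to the farthest point.
Squared distances: 85, 29, 90.
Maximum is 90, attained at (5, -1).
r = √90 ≈ 9.49.

9.49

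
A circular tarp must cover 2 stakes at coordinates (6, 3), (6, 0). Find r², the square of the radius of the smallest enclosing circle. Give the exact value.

The smallest circle enclosing two points has them as diameter endpoints.
Centre = midpoint = (6, 1.5); r² = |(6, 3)−(6, 0)|²/4 = 9/4 = 2.25.

2.25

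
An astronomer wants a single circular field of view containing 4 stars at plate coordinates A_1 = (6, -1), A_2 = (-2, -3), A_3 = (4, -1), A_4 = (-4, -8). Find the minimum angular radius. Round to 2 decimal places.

6.10

The farthest pair is A_1–A_4 with squared distance 149. The circle on this segment as diameter has centre (1, -4.5) and r² = 149/4 = 37.25.
Check A_2: distance² to centre = 11.25 ≤ 37.25, so it lies inside.
All remaining points lie in this disk, and no smaller disk contains both endpoints, so this is the minimum enclosing circle.
r = √(37.25) ≈ 6.10.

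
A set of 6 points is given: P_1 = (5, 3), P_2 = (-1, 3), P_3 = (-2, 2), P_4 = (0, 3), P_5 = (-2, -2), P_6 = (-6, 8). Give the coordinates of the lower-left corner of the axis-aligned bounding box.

(-6, -2)

x-range [-6, 5], y-range [-2, 8].
The lower-left corner is (-6, -2).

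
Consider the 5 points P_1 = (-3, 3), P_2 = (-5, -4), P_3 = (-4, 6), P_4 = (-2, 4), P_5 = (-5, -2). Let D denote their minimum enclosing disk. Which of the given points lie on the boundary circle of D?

P_2, P_3

The minimum enclosing circle of a finite set is fixed by two of the points (as a diameter) or three (as a circumcircle).
The farthest pair is P_2–P_3 with squared distance 101. The circle on this segment as diameter has centre (-4.5, 1) and r² = 101/4 = 25.25.
Check P_1: distance² to centre = 6.25 ≤ 25.25, so it lies inside.
All remaining points lie in this disk, and no smaller disk contains both endpoints, so this is the minimum enclosing circle.
The points at distance exactly r from the centre are P_2, P_3 — 2 points.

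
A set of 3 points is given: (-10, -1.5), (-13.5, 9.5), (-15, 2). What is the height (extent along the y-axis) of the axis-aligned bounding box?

max y = 9.5, min y = -1.5, so height = 11.

11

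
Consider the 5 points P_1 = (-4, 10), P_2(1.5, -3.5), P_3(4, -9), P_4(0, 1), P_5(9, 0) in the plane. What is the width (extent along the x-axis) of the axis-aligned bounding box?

max x = 9, min x = -4, so width = 13.

13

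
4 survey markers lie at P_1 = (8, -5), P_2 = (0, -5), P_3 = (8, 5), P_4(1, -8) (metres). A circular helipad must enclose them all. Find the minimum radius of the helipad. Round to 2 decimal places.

The farthest pair is P_3–P_4 with squared distance 218. The circle on this segment as diameter has centre (4.5, -1.5) and r² = 218/4 = 54.5.
Check P_1: distance² to centre = 24.5 ≤ 54.5, so it lies inside.
All remaining points lie in this disk, and no smaller disk contains both endpoints, so this is the minimum enclosing circle.
r = √(54.5) ≈ 7.38.

7.38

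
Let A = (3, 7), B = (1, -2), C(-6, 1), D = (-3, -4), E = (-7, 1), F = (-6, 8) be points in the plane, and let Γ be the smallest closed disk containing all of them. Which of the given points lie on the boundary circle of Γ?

A, D, F

By Welzl's lemma the MEC is supported by two points (diametrically opposite) or three points (on a circumcircle).
The minimum enclosing circle is determined by three boundary points: A, D, F.
Their circumcentre is (-143/70, 183/70) with r² = 109429/2450.
The farthest remaining point B is at distance² 74849/2450 ≤ 109429/2450.
The points at distance exactly r from the centre are A, D, F — 3 points.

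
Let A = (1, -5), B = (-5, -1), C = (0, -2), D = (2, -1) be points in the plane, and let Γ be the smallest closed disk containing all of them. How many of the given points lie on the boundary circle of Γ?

3

The minimum enclosing circle of a finite set is fixed by two of the points (as a diameter) or three (as a circumcircle).
The minimum enclosing circle is determined by three boundary points: A, B, D.
Their circumcentre is (-1.5, -2.25) with r² = 13.8125.
The farthest remaining point C is at distance² 2.3125 ≤ 13.8125.
The points at distance exactly r from the centre are A, B, D — 3 points.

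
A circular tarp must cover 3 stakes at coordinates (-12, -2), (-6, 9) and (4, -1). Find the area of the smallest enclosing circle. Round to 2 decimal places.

Call the three points A, B, C in the order given.
Side lengths²: AB² = 157, AC² = 257, BC² = 200.
Since AC² = 257 < 200 + 157 = 357, the triangle is acute, so the smallest enclosing circle is the circumcircle.
Circumcentre = (-141/34, 29/34), r² = 40349/578.
Area = π·r² = π·40349/578 ≈ 219.31.

219.31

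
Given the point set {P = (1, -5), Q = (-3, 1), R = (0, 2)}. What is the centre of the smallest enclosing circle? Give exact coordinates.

Side lengths²: PQ² = 52, PR² = 50, QR² = 10.
Since PQ² = 52 < 50 + 10 = 60, the triangle is acute, so the smallest enclosing circle is the circumcircle.
Circumcentre = (-5/11, -18/11), r² = 1625/121.
Centre = (-5/11, -18/11).

(-5/11, -18/11)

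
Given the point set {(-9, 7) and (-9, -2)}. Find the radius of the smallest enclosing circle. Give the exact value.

The smallest circle enclosing two points has them as diameter endpoints.
Centre = midpoint = (-9, 2.5); r² = |(-9, 7)−(-9, -2)|²/4 = 81/4 = 20.25.
r = √(20.25) = 4.5.

4.5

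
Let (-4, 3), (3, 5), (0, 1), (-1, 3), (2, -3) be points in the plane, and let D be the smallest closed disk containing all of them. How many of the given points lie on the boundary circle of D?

The minimum enclosing circle of a finite set is fixed by two of the points (as a diameter) or three (as a circumcircle).
The minimum enclosing circle is determined by three boundary points: (-4, 3), (3, 5), (2, -3).
Their circumcentre is (5/18, 23/18) with r² = 3445/162.
The farthest remaining point (-1, 3) is at distance² 745/162 ≤ 3445/162.
The points at distance exactly r from the centre are (-4, 3), (3, 5), (2, -3) — 3 points.

3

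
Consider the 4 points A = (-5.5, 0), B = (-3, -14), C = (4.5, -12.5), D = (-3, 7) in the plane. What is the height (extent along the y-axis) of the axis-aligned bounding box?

21

max y = 7, min y = -14, so height = 21.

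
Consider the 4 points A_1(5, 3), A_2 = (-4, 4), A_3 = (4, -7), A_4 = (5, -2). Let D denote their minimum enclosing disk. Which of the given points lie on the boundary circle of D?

A_2, A_3

By Welzl's lemma the MEC is supported by two points (diametrically opposite) or three points (on a circumcircle).
The farthest pair is A_2–A_3 with squared distance 185. The circle on this segment as diameter has centre (0, -1.5) and r² = 185/4 = 46.25.
Check A_1: distance² to centre = 45.25 ≤ 46.25, so it lies inside.
All remaining points lie in this disk, and no smaller disk contains both endpoints, so this is the minimum enclosing circle.
The points at distance exactly r from the centre are A_2, A_3 — 2 points.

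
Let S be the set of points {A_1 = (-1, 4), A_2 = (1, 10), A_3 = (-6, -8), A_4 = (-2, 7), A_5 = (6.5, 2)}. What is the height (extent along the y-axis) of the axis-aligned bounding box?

max y = 10, min y = -8, so height = 18.

18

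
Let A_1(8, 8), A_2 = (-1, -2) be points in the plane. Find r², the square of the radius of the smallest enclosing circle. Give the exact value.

45.25

The smallest circle enclosing two points has them as diameter endpoints.
Centre = midpoint = (3.5, 3); r² = |A_1A_2|²/4 = 181/4 = 45.25.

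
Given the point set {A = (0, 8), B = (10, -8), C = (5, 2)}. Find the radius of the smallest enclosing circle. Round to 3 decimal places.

9.434

Side lengths²: AB² = 356, AC² = 61, BC² = 125.
Since AB² = 356 ≥ 125 + 61 = 186, the angle opposite AB is not acute, so the smallest enclosing circle has AB as diameter.
Centre = midpoint of AB = (5, 0), r² = 356/4 = 89.
r = √89 ≈ 9.434.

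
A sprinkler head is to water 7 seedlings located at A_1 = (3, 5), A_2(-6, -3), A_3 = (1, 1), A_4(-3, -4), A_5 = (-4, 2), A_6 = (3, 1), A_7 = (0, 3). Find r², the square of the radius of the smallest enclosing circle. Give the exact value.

36.25

The farthest pair is A_1–A_2 with squared distance 145. The circle on this segment as diameter has centre (-1.5, 1) and r² = 145/4 = 36.25.
Check A_3: distance² to centre = 6.25 ≤ 36.25, so it lies inside.
All remaining points lie in this disk, and no smaller disk contains both endpoints, so this is the minimum enclosing circle.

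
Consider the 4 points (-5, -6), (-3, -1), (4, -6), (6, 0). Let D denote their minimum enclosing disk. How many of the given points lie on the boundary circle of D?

2

A smallest enclosing disk is always determined by at most three of the input points on its boundary.
The farthest pair is (-5, -6)–(6, 0) with squared distance 157. The circle on this segment as diameter has centre (0.5, -3) and r² = 157/4 = 39.25.
Check (-3, -1): distance² to centre = 16.25 ≤ 39.25, so it lies inside.
All remaining points lie in this disk, and no smaller disk contains both endpoints, so this is the minimum enclosing circle.
The points at distance exactly r from the centre are (-5, -6), (6, 0) — 2 points.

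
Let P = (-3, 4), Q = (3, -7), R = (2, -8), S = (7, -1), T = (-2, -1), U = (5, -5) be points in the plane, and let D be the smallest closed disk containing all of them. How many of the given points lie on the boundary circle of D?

3

By Welzl's lemma the MEC is supported by two points (diametrically opposite) or three points (on a circumcircle).
The minimum enclosing circle is determined by three boundary points: P, R, S.
Their circumcentre is (17/38, -61/38) with r² = 31265/722.
The farthest remaining point Q is at distance² 25717/722 ≤ 31265/722.
The points at distance exactly r from the centre are P, R, S — 3 points.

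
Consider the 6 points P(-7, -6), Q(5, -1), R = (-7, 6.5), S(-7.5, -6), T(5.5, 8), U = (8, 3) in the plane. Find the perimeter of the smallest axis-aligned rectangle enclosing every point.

59

Width = max x − min x = 8 − (-7.5) = 15.5.
Height = max y − min y = 8 − (-6) = 14.
Perimeter = 2(15.5 + 14) = 59.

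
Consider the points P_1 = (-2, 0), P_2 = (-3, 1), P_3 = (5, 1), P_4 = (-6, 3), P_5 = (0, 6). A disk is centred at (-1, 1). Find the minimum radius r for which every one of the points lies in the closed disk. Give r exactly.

6

The required radius is the distance from (-1, 1) to the farthest point.
Squared distances: 2, 4, 36, 29, 26.
Maximum is 36, attained at P_3.
r = √36 = 6.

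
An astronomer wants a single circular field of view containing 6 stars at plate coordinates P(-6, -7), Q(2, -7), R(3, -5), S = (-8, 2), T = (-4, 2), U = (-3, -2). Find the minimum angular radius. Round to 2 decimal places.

6.73

The minimum enclosing circle of a finite set is fixed by two of the points (as a diameter) or three (as a circumcircle).
The farthest pair is Q–S with squared distance 181. The circle on this segment as diameter has centre (-3, -2.5) and r² = 181/4 = 45.25.
Check P: distance² to centre = 29.25 ≤ 45.25, so it lies inside.
All remaining points lie in this disk, and no smaller disk contains both endpoints, so this is the minimum enclosing circle.
r = √(45.25) ≈ 6.73.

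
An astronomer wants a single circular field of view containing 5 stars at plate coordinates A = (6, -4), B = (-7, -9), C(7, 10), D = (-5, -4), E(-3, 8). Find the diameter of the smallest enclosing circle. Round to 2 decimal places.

23.60

By Welzl's lemma the MEC is supported by two points (diametrically opposite) or three points (on a circumcircle).
The farthest pair is B–C with squared distance 557. The circle on this segment as diameter has centre (0, 0.5) and r² = 557/4 = 139.25.
Check A: distance² to centre = 56.25 ≤ 139.25, so it lies inside.
All remaining points lie in this disk, and no smaller disk contains both endpoints, so this is the minimum enclosing circle.
Diameter = 2r = 2√(139.25) ≈ 23.60.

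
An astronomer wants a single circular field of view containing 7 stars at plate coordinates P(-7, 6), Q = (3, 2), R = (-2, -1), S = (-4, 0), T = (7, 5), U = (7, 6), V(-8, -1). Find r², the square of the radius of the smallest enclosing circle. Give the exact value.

68.5

A smallest enclosing disk is always determined by at most three of the input points on its boundary.
The farthest pair is U–V with squared distance 274. The circle on this segment as diameter has centre (-0.5, 2.5) and r² = 274/4 = 68.5.
Check P: distance² to centre = 54.5 ≤ 68.5, so it lies inside.
All remaining points lie in this disk, and no smaller disk contains both endpoints, so this is the minimum enclosing circle.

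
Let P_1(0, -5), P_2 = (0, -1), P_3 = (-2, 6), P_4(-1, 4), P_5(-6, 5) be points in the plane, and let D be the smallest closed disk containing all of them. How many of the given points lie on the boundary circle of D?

The minimum enclosing circle is determined by three boundary points: P_1, P_3, P_5.
Their circumcentre is (-123/46, 9/46) with r² = 36125/1058.
The farthest remaining point P_4 is at distance² 18277/1058 ≤ 36125/1058.
The points at distance exactly r from the centre are P_1, P_3, P_5 — 3 points.

3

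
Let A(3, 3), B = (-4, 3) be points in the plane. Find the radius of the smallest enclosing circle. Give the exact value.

3.5

The smallest circle enclosing two points has them as diameter endpoints.
Centre = midpoint = (-0.5, 3); r² = |AB|²/4 = 49/4 = 12.25.
r = √(12.25) = 3.5.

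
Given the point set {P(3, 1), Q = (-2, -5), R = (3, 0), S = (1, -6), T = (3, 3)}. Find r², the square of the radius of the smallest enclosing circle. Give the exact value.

37825/1682

By Welzl's lemma the MEC is supported by two points (diametrically opposite) or three points (on a circumcircle).
The minimum enclosing circle is determined by three boundary points: Q, S, T.
Their circumcentre is (53/58, -73/58) with r² = 37825/1682.
The farthest remaining point P is at distance² 15901/1682 ≤ 37825/1682.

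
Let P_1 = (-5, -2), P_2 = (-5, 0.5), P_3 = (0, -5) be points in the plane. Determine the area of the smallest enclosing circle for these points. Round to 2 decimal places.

Side lengths²: P_1P_2² = 6.25, P_1P_3² = 34, P_2P_3² = 55.25.
Since P_2P_3² = 55.25 ≥ 34 + 6.25 = 40.25, the angle opposite P_2P_3 is not acute, so the smallest enclosing circle has P_2P_3 as diameter.
Centre = midpoint of P_2P_3 = (-2.5, -2.25), r² = 55.25/4 = 13.8125.
Area = π·r² = π·13.8125 ≈ 43.39.

43.39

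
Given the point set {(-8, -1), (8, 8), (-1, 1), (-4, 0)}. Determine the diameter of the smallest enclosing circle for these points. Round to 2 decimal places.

By Welzl's lemma the MEC is supported by two points (diametrically opposite) or three points (on a circumcircle).
The farthest pair is (-8, -1)–(8, 8) with squared distance 337. The circle on this segment as diameter has centre (0, 3.5) and r² = 337/4 = 84.25.
Check (-1, 1): distance² to centre = 7.25 ≤ 84.25, so it lies inside.
All remaining points lie in this disk, and no smaller disk contains both endpoints, so this is the minimum enclosing circle.
Diameter = 2r = 2√(84.25) ≈ 18.36.

18.36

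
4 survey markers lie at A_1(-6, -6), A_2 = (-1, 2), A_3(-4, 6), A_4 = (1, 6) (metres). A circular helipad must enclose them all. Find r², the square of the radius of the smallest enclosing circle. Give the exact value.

48.25

The farthest pair is A_1–A_4 with squared distance 193. The circle on this segment as diameter has centre (-2.5, 0) and r² = 193/4 = 48.25.
Check A_2: distance² to centre = 6.25 ≤ 48.25, so it lies inside.
All remaining points lie in this disk, and no smaller disk contains both endpoints, so this is the minimum enclosing circle.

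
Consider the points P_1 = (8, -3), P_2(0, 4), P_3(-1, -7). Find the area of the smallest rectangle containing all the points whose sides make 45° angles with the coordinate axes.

97.5

In coordinates u = x + y, v = x − y the rectangle is axis-aligned; the map (x,y)→(u,v) scales areas by 2.
u-values: 5, 4, -8; range = 5 − (-8) = 13.
v-values: 11, -4, 6; range = 11 − (-4) = 15.
Area = (13 × 15) / 2 = 97.5.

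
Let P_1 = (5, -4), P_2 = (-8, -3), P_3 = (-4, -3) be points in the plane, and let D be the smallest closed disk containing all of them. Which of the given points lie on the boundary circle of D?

Side lengths²: P_1P_2² = 170, P_1P_3² = 82, P_2P_3² = 16.
Since P_1P_2² = 170 ≥ 82 + 16 = 98, the angle opposite P_1P_2 is not acute, so the smallest enclosing circle has P_1P_2 as diameter.
Centre = midpoint of P_1P_2 = (-1.5, -3.5), r² = 170/4 = 42.5.
The points at distance exactly r from the centre are P_1, P_2 — 2 points.

P_1, P_2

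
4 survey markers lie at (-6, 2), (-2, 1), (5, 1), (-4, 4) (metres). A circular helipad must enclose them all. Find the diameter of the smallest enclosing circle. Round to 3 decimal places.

11.045

The minimum enclosing circle of a finite set is fixed by two of the points (as a diameter) or three (as a circumcircle).
The farthest pair is (-6, 2)–(5, 1) with squared distance 122. The circle on this segment as diameter has centre (-0.5, 1.5) and r² = 122/4 = 30.5.
Check (-2, 1): distance² to centre = 2.5 ≤ 30.5, so it lies inside.
All remaining points lie in this disk, and no smaller disk contains both endpoints, so this is the minimum enclosing circle.
Diameter = 2r = 2√(30.5) ≈ 11.045.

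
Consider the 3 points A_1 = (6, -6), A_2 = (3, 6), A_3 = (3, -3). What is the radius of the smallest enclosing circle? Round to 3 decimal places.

Side lengths²: A_1A_2² = 153, A_1A_3² = 18, A_2A_3² = 81.
Since A_1A_2² = 153 ≥ 81 + 18 = 99, the angle opposite A_1A_2 is not acute, so the smallest enclosing circle has A_1A_2 as diameter.
Centre = midpoint of A_1A_2 = (4.5, 0), r² = 153/4 = 38.25.
r = √(38.25) ≈ 6.185.

6.185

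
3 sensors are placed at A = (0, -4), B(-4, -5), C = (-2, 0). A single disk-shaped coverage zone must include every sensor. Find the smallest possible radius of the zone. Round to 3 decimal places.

Side lengths²: AB² = 17, AC² = 20, BC² = 29.
Since BC² = 29 < 20 + 17 = 37, the triangle is acute, so the smallest enclosing circle is the circumcircle.
Circumcentre = (-22/9, -49/18), r² = 2465/324.
r = √(2465/324) ≈ 2.758.

2.758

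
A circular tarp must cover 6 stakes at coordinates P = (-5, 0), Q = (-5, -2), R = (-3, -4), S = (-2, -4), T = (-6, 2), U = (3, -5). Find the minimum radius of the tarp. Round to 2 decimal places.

5.70

The farthest pair is T–U with squared distance 130. The circle on this segment as diameter has centre (-1.5, -1.5) and r² = 130/4 = 32.5.
Check P: distance² to centre = 14.5 ≤ 32.5, so it lies inside.
All remaining points lie in this disk, and no smaller disk contains both endpoints, so this is the minimum enclosing circle.
r = √(32.5) ≈ 5.70.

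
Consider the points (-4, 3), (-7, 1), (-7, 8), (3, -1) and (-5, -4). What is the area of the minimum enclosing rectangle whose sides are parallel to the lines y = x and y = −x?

In coordinates u = x + y, v = x − y the rectangle is axis-aligned; the map (x,y)→(u,v) scales areas by 2.
u-values: -1, -6, 1, 2, -9; range = 2 − (-9) = 11.
v-values: -7, -8, -15, 4, -1; range = 4 − (-15) = 19.
Area = (11 × 19) / 2 = 104.5.

104.5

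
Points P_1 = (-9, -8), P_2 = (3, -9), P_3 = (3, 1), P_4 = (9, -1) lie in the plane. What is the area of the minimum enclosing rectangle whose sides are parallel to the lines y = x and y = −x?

In coordinates u = x + y, v = x − y the rectangle is axis-aligned; the map (x,y)→(u,v) scales areas by 2.
u-values: -17, -6, 4, 8; range = 8 − (-17) = 25.
v-values: -1, 12, 2, 10; range = 12 − (-1) = 13.
Area = (25 × 13) / 2 = 162.5.

162.5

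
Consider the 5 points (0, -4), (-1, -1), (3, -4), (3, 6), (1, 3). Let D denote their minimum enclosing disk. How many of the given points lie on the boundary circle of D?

3

By Welzl's lemma the MEC is supported by two points (diametrically opposite) or three points (on a circumcircle).
The farthest pair is (0, -4)–(3, 6) with squared distance 109. The circle on this segment as diameter has centre (1.5, 1) and r² = 109/4 = 27.25.
Check (-1, -1): distance² to centre = 10.25 ≤ 27.25, so it lies inside.
All remaining points lie in this disk, and no smaller disk contains both endpoints, so this is the minimum enclosing circle.
The points at distance exactly r from the centre are (0, -4), (3, -4), (3, 6) — 3 points.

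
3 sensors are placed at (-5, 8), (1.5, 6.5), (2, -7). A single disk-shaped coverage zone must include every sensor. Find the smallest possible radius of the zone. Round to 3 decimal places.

Call the three points A, B, C in the order given.
Side lengths²: AB² = 44.5, AC² = 274, BC² = 182.5.
Since AC² = 274 ≥ 182.5 + 44.5 = 227, the angle opposite AC is not acute, so the smallest enclosing circle has AC as diameter.
Centre = midpoint of AC = (-1.5, 0.5), r² = 274/4 = 68.5.
r = √(68.5) ≈ 8.276.

8.276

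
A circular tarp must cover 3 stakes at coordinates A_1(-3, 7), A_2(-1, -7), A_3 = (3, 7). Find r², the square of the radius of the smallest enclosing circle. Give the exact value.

2650/49

Side lengths²: A_1A_2² = 200, A_1A_3² = 36, A_2A_3² = 212.
Since A_2A_3² = 212 < 200 + 36 = 236, the triangle is acute, so the smallest enclosing circle is the circumcircle.
Circumcentre = (0, 2/7), r² = 2650/49.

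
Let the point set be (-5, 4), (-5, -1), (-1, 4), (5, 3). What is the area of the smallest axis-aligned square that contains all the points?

100

The bounding box has width 10 and height 5.
An axis-aligned square enclosing the set must have side ≥ max(width, height).
So the minimum side is max(10, 5) = 10.
Area = 10² = 100.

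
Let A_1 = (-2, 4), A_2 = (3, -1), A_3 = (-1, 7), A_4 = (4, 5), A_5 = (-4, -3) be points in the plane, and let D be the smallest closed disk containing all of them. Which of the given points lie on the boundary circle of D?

The minimum enclosing circle is determined by three boundary points: A_3, A_4, A_5.
Their circumcentre is (-5/14, 19/14) with r² = 3161/98.
The farthest remaining point A_2 is at distance² 1649/98 ≤ 3161/98.
The points at distance exactly r from the centre are A_3, A_4, A_5 — 3 points.

A_3, A_4, A_5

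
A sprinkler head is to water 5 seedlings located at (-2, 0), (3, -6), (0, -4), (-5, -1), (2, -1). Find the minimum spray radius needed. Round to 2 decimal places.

4.72

A smallest enclosing disk is always determined by at most three of the input points on its boundary.
The farthest pair is (3, -6)–(-5, -1) with squared distance 89. The circle on this segment as diameter has centre (-1, -3.5) and r² = 89/4 = 22.25.
Check (-2, 0): distance² to centre = 13.25 ≤ 22.25, so it lies inside.
All remaining points lie in this disk, and no smaller disk contains both endpoints, so this is the minimum enclosing circle.
r = √(22.25) ≈ 4.72.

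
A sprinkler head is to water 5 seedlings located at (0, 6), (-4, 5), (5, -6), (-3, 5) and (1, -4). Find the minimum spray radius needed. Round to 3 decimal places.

7.106

A smallest enclosing disk is always determined by at most three of the input points on its boundary.
The farthest pair is (-4, 5)–(5, -6) with squared distance 202. The circle on this segment as diameter has centre (0.5, -0.5) and r² = 202/4 = 50.5.
Check (0, 6): distance² to centre = 42.5 ≤ 50.5, so it lies inside.
All remaining points lie in this disk, and no smaller disk contains both endpoints, so this is the minimum enclosing circle.
r = √(50.5) ≈ 7.106.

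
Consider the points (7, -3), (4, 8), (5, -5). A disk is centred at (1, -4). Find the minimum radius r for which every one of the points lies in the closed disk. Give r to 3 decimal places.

The required radius is the distance from (1, -4) to the farthest point.
Squared distances: 37, 153, 17.
Maximum is 153, attained at (4, 8).
r = √153 ≈ 12.369.

12.369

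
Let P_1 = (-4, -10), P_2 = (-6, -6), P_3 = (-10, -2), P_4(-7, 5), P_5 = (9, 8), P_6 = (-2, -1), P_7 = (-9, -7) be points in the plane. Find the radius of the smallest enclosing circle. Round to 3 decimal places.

11.715

The farthest pair is P_5–P_7 with squared distance 549. The circle on this segment as diameter has centre (0, 0.5) and r² = 549/4 = 137.25.
Check P_1: distance² to centre = 126.25 ≤ 137.25, so it lies inside.
All remaining points lie in this disk, and no smaller disk contains both endpoints, so this is the minimum enclosing circle.
r = √(137.25) ≈ 11.715.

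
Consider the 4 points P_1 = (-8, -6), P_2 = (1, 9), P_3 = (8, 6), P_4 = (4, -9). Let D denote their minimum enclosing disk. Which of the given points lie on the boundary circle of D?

By Welzl's lemma the MEC is supported by two points (diametrically opposite) or three points (on a circumcircle).
The farthest pair is P_1–P_3 with squared distance 400. The circle on this segment as diameter has centre (0, 0) and r² = 400/4 = 100.
Check P_2: distance² to centre = 82 ≤ 100, so it lies inside.
All remaining points lie in this disk, and no smaller disk contains both endpoints, so this is the minimum enclosing circle.
The points at distance exactly r from the centre are P_1, P_3 — 2 points.

P_1, P_3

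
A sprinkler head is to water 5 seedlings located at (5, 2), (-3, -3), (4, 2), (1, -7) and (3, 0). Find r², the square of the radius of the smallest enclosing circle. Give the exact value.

8633/338

By Welzl's lemma the MEC is supported by two points (diametrically opposite) or three points (on a circumcircle).
The minimum enclosing circle is determined by three boundary points: (5, 2), (-3, -3), (1, -7).
Their circumcentre is (51/26, -53/26) with r² = 8633/338.
The farthest remaining point (4, 2) is at distance² 6917/338 ≤ 8633/338.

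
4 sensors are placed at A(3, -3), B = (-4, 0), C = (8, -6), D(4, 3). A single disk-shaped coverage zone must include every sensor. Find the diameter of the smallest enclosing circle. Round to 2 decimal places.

The minimum enclosing circle of a finite set is fixed by two of the points (as a diameter) or three (as a circumcircle).
The farthest pair is B–C with squared distance 180. The circle on this segment as diameter has centre (2, -3) and r² = 180/4 = 45.
Check A: distance² to centre = 1 ≤ 45, so it lies inside.
All remaining points lie in this disk, and no smaller disk contains both endpoints, so this is the minimum enclosing circle.
Diameter = 2r = 2√45 ≈ 13.42.

13.42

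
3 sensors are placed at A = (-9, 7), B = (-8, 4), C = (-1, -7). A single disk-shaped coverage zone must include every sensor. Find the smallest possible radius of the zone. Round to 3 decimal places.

Side lengths²: AB² = 10, AC² = 260, BC² = 170.
Since AC² = 260 ≥ 170 + 10 = 180, the angle opposite AC is not acute, so the smallest enclosing circle has AC as diameter.
Centre = midpoint of AC = (-5, 0), r² = 260/4 = 65.
r = √65 ≈ 8.062.

8.062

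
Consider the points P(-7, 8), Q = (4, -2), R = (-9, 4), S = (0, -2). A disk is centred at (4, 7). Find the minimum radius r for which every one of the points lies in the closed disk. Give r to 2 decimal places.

The required radius is the distance from (4, 7) to the farthest point.
Squared distances: 122, 81, 178, 97.
Maximum is 178, attained at R.
r = √178 ≈ 13.34.

13.34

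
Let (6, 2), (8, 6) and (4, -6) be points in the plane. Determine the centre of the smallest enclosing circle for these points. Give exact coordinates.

Call the three points A, B, C in the order given.
Side lengths²: AB² = 20, AC² = 68, BC² = 160.
Since BC² = 160 ≥ 68 + 20 = 88, the angle opposite BC is not acute, so the smallest enclosing circle has BC as diameter.
Centre = midpoint of BC = (6, 0), r² = 160/4 = 40.
Centre = (6, 0).

(6, 0)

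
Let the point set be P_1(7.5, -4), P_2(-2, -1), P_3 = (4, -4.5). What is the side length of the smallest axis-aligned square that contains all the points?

9.5

The bounding box has width 9.5 and height 3.5.
An axis-aligned square enclosing the set must have side ≥ max(width, height).
So the minimum side is max(9.5, 3.5) = 9.5.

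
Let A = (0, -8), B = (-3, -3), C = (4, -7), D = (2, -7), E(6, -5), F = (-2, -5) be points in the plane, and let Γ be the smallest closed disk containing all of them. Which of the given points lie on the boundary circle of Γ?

B, E

The minimum enclosing circle of a finite set is fixed by two of the points (as a diameter) or three (as a circumcircle).
The farthest pair is B–E with squared distance 85. The circle on this segment as diameter has centre (1.5, -4) and r² = 85/4 = 21.25.
Check A: distance² to centre = 18.25 ≤ 21.25, so it lies inside.
All remaining points lie in this disk, and no smaller disk contains both endpoints, so this is the minimum enclosing circle.
The points at distance exactly r from the centre are B, E — 2 points.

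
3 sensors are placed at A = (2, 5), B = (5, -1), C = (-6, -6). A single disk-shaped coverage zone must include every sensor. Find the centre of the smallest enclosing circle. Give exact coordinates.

Side lengths²: AB² = 45, AC² = 185, BC² = 146.
Since AC² = 185 < 146 + 45 = 191, the triangle is acute, so the smallest enclosing circle is the circumcircle.
Circumcentre = (-97/54, -35/54), r² = 67525/1458.
Centre = (-97/54, -35/54).

(-97/54, -35/54)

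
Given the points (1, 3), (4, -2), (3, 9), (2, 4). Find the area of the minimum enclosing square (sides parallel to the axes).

121

The bounding box has width 3 and height 11.
An axis-aligned square enclosing the set must have side ≥ max(width, height).
So the minimum side is max(3, 11) = 11.
Area = 11² = 121.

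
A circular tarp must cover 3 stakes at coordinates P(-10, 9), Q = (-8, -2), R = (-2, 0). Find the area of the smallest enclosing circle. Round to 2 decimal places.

116.21

Side lengths²: PQ² = 125, PR² = 145, QR² = 40.
Since PR² = 145 < 125 + 40 = 165, the triangle is acute, so the smallest enclosing circle is the circumcircle.
Circumcentre = (-93/14, 55/14), r² = 3625/98.
Area = π·r² = π·3625/98 ≈ 116.21.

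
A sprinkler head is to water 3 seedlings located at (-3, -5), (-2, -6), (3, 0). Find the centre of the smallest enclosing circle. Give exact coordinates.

Call the three points A, B, C in the order given.
Side lengths²: AB² = 2, AC² = 61, BC² = 61.
Since BC² = 61 < 61 + 2 = 63, the triangle is acute, so the smallest enclosing circle is the circumcircle.
Circumcentre = (5/22, -61/22), r² = 3721/242.
Centre = (5/22, -61/22).

(5/22, -61/22)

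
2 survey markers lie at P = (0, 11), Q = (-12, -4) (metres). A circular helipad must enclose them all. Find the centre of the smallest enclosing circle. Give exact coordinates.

(-6, 3.5)

The smallest circle enclosing two points has them as diameter endpoints.
Centre = midpoint = (-6, 3.5); r² = |PQ|²/4 = 369/4 = 92.25.
Centre = (-6, 3.5).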